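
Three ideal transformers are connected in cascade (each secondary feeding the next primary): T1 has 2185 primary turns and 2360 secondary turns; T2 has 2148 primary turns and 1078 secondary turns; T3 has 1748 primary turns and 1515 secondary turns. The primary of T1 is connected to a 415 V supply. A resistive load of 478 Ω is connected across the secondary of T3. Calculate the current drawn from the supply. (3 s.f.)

After T1: V = 415.00 × 2360/2185 = 448.24 V.
After T2: V = 448.24 × 1078/2148 = 224.95 V.
After T3: V = 224.95 × 1515/1748 = 194.97 V.
I_load = 194.97/478 = 0.40788 A, so P_out = 194.97 × 0.40788 = 79.524 W.
All ideal ⇒ P_in = P_out, so I_supply = 79.524/415 = 0.192 A.

I_supply ≈ 0.192 A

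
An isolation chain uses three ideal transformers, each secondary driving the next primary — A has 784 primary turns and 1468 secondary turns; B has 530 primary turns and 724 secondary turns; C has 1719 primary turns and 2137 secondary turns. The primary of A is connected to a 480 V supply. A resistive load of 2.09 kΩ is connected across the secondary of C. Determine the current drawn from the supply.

After A: V = 480.00 × 1468/784 = 898.78 V.
After B: V = 898.78 × 724/530 = 1227.8 V.
After C: V = 1227.8 × 2137/1719 = 1526.3 V.
I_load = 1526.3/2090 = 0.73029 A, so P_out = 1526.3 × 0.73029 = 1114.7 W.
All ideal ⇒ P_in = P_out, so I_supply = 1114.7/480 = 2.32 A.

I_supply ≈ 2.32 A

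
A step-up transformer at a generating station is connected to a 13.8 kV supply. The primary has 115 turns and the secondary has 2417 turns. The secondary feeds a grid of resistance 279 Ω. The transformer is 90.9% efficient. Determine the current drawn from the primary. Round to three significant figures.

I_p ≈ 24000 A

V_s = 13800 × 2417/115 = 290040 V.
I_s = V_s/R = 290040/279 = 1039.6 A.
P_out = V_s I_s = 290040 × 1039.6 = 3.0152×10^8 W.
P_in = P_out/η = 3.0152×10^8/0.909 = 3.3170×10^8 W.
I_p = P_in/V_p = 3.3170×10^8/13800 = 24000 A.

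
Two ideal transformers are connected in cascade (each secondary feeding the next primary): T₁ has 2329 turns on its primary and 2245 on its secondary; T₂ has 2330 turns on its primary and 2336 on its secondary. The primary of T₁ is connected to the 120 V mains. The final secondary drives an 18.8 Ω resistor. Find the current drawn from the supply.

Secondary of T₁: V = 120.00 × 2245/2329 = 115.67 V.
Secondary of T₂: V = 115.67 × 2336/2330 = 115.97 V.
I_load = 115.97/18.8 = 6.1686 A, so P_out = 115.97 × 6.1686 = 715.37 W.
All ideal ⇒ P_in = P_out, so I_supply = 715.37/120 = 5.96 A.

I_supply ≈ 5.96 A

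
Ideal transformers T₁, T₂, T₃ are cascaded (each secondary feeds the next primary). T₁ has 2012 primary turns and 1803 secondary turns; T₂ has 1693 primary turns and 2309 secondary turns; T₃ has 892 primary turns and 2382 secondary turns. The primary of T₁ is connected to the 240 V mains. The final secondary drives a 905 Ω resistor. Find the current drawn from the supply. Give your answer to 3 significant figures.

After T₁: V = 240.00 × 1803/2012 = 215.07 V.
After T₂: V = 215.07 × 2309/1693 = 293.32 V.
After T₃: V = 293.32 × 2382/892 = 783.29 V.
I_load = 783.29/905 = 0.86551 A, so P_out = 783.29 × 0.86551 = 677.95 W.
All ideal ⇒ P_in = P_out, so I_supply = 677.95/240 = 2.82 A.

I_supply ≈ 2.82 A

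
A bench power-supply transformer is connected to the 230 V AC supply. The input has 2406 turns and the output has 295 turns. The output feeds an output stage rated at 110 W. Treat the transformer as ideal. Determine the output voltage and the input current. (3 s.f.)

V_out ≈ 28.2 V, I_in ≈ 0.478 A

V_out = V_in × N_out/N_in = 230 × 295/2406 = 28.200 V.
I_out = P/V_out = 110/28.200 = 3.9007 A.
I_in = I_out × N_out/N_in = 3.9007 × 295/2406 = 0.478 A.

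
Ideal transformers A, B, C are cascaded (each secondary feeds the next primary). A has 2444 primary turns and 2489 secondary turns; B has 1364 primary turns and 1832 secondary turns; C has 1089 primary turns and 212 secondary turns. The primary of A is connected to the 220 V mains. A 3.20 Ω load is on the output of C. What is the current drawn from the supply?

After A: V = 220.00 × 2489/2444 = 224.05 V.
After B: V = 224.05 × 1832/1364 = 300.92 V.
After C: V = 300.92 × 212/1089 = 58.582 V.
I_load = 58.582/3.20 = 18.307 A, so P_out = 58.582 × 18.307 = 1072.5 W.
All ideal ⇒ P_in = P_out, so I_supply = 1072.5/220 = 4.87 A.

I_supply ≈ 4.87 A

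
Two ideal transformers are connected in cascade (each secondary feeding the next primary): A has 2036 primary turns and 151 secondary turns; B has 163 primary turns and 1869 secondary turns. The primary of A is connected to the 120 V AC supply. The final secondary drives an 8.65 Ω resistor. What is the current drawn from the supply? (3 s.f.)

Secondary of A: V = 120.00 × 151/2036 = 8.8998 V.
Secondary of B: V = 8.8998 × 1869/163 = 102.05 V.
I_load = 102.05/8.65 = 11.797 A, so P_out = 102.05 × 11.797 = 1203.9 W.
All ideal ⇒ P_in = P_out, so I_supply = 1203.9/120 = 10.0 A.

I_supply ≈ 10.0 A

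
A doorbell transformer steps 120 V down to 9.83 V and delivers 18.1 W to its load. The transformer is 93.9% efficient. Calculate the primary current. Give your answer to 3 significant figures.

P_in = P_out/η = 18.1/0.939 = 19.276 W.
I_p = P_in/V_p = 19.276/120 = 0.161 A.

I_p ≈ 0.161 A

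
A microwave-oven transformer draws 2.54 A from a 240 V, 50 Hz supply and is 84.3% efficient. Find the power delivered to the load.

P_in = V_in I_in = 240 × 2.54 = 609.60 W.
P_out = η P_in = 0.843 × 609.60 = 514 W.

P_out ≈ 514 W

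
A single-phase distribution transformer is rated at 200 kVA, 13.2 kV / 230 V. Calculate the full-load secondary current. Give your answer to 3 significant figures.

I_s = S/V_s = 200000/230 = 870 A.

I_s ≈ 870 A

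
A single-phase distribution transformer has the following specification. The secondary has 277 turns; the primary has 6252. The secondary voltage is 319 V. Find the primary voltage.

V_p ≈ 7200 V

V_p/V_s = N_p/N_s, so V_p = 319 × 6252/277 = 7200 V.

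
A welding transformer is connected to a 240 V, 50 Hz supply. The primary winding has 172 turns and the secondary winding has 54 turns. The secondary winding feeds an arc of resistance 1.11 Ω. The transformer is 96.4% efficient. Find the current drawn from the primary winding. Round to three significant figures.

V_s = 240 × 54/172 = 75.349 V.
I_s = V_s/R = 75.349/1.11 = 67.882 A.
P_out = V_s I_s = 75.349 × 67.882 = 5114.8 W.
P_in = P_out/η = 5114.8/0.964 = 5305.8 W.
I_p = P_in/V_p = 5305.8/240 = 22.1 A.

I_p ≈ 22.1 A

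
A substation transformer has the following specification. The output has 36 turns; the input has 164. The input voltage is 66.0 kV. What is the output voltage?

V_out ≈ 14500 V

V_out/V_in = N_out/N_in, so V_out = 66000 × 36/164 = 14500 V.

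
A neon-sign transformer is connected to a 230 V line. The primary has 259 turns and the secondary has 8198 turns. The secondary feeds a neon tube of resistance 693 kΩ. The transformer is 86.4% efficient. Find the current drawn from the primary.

I_p ≈ 0.385 A

V_s = 230 × 8198/259 = 7280.1 V.
I_s = V_s/R = 7280.1/693000 = 0.010505 A.
P_out = V_s I_s = 7280.1 × 0.010505 = 76.478 W.
P_in = P_out/η = 76.478/0.864 = 88.517 W.
I_p = P_in/V_p = 88.517/230 = 0.385 A.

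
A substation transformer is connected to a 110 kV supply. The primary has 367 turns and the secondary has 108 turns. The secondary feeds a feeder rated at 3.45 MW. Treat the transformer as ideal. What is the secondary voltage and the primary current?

V_s ≈ 32400 V, I_p ≈ 31.4 A

V_s = V_p × N_s/N_p = 110000 × 108/367 = 32371 V.
I_s = P/V_s = 3.45×10^6/32371 = 106.58 A.
I_p = I_s × N_s/N_p = 106.58 × 108/367 = 31.4 A.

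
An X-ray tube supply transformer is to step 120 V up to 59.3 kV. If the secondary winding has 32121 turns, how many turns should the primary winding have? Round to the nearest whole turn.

N_p = 65 turns

N_p/N_s = V_p/V_s, so N_p = 32121 × 120/59300 = 65.0 ≈ 65 turns.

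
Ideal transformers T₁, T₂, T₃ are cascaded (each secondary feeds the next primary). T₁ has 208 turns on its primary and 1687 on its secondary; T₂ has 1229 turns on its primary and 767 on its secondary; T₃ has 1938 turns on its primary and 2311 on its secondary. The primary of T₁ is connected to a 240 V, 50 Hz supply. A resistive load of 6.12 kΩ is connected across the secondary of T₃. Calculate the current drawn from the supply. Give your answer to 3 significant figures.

I_supply ≈ 1.43 A

After T₁: V = 240.00 × 1687/208 = 1946.5 V.
After T₂: V = 1946.5 × 767/1229 = 1214.8 V.
After T₃: V = 1214.8 × 2311/1938 = 1448.6 V.
I_load = 1448.6/6120 = 0.23670 A, so P_out = 1448.6 × 0.23670 = 342.89 W.
All ideal ⇒ P_in = P_out, so I_supply = 342.89/240 = 1.43 A.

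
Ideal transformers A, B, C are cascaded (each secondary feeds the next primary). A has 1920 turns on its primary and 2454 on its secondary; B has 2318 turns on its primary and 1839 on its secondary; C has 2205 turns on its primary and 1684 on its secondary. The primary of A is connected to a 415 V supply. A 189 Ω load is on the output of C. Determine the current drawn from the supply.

Secondary of A: V = 415.00 × 2454/1920 = 530.42 V.
Secondary of B: V = 530.42 × 1839/2318 = 420.81 V.
Secondary of C: V = 420.81 × 1684/2205 = 321.38 V.
I_load = 321.38/189 = 1.7004 A, so P_out = 321.38 × 1.7004 = 546.49 W.
All ideal ⇒ P_in = P_out, so I_supply = 546.49/415 = 1.32 A.

I_supply ≈ 1.32 A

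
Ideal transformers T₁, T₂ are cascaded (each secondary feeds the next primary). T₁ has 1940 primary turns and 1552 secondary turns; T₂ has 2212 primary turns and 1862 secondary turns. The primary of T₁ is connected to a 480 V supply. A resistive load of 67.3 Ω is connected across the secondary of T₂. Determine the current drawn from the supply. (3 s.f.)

I_supply ≈ 3.23 A

After T₁: V = 480.00 × 1552/1940 = 384.00 V.
After T₂: V = 384.00 × 1862/2212 = 323.24 V.
I_load = 323.24/67.3 = 4.8030 A, so P_out = 323.24 × 4.8030 = 1552.5 W.
All ideal ⇒ P_in = P_out, so I_supply = 1552.5/480 = 3.23 A.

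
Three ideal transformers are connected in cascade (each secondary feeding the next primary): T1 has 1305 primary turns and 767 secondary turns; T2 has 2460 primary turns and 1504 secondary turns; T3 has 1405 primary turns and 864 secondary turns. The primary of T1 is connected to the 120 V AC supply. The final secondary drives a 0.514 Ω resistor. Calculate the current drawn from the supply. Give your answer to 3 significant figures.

I_supply ≈ 11.4 A

Secondary of T1: V = 120.00 × 767/1305 = 70.529 V.
Secondary of T2: V = 70.529 × 1504/2460 = 43.120 V.
Secondary of T3: V = 43.120 × 864/1405 = 26.517 V.
I_load = 26.517/0.514 = 51.589 A, so P_out = 26.517 × 51.589 = 1367.9 W.
All ideal ⇒ P_in = P_out, so I_supply = 1367.9/120 = 11.4 A.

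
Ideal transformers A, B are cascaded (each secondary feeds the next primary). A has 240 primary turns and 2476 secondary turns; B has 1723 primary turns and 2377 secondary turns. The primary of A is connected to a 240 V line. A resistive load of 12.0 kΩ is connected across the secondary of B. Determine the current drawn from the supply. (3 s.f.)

After A: V = 240.00 × 2476/240 = 2476.0 V.
After B: V = 2476.0 × 2377/1723 = 3415.8 V.
I_load = 3415.8/12000 = 0.28465 A, so P_out = 3415.8 × 0.28465 = 972.32 W.
All ideal ⇒ P_in = P_out, so I_supply = 972.32/240 = 4.05 A.

I_supply ≈ 4.05 A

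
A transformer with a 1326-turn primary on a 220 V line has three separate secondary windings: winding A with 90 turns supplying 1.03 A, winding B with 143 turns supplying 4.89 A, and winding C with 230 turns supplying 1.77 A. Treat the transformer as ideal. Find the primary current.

I_p ≈ 0.904 A

V_A = 220 × 90/1326 = 14.932 V; V_B = 220 × 143/1326 = 23.725 V; V_C = 220 × 230/1326 = 38.160 V.
P_out = V_A I_A + V_B I_B + V_C I_C = 14.932×1.03 + 23.725×4.89 + 38.160×1.77 = 15.380 + 116.02 + 67.543 = 198.94 W.
Ideal ⇒ P_in = P_out, so I_p = P_out/V_p = 198.94/220 = 0.904 A.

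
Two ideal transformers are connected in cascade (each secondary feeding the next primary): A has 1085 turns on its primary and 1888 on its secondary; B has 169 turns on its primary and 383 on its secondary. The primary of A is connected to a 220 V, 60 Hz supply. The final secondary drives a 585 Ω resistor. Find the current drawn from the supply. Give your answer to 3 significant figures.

I_supply ≈ 5.85 A

Secondary of A: V = 220.00 × 1888/1085 = 382.82 V.
Secondary of B: V = 382.82 × 383/169 = 867.57 V.
I_load = 867.57/585 = 1.4830 A, so P_out = 867.57 × 1.4830 = 1286.6 W.
All ideal ⇒ P_in = P_out, so I_supply = 1286.6/220 = 5.85 A.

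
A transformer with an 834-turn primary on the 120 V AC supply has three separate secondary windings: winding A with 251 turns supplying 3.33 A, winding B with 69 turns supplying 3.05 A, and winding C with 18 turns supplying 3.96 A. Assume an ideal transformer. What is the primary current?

I_p ≈ 1.34 A

V_A = 120 × 251/834 = 36.115 V; V_B = 120 × 69/834 = 9.9281 V; V_C = 120 × 18/834 = 2.5899 V.
P_out = V_A I_A + V_B I_B + V_C I_C = 36.115×3.33 + 9.9281×3.05 + 2.5899×3.96 = 120.26 + 30.281 + 10.256 = 160.80 W.
Ideal ⇒ P_in = P_out, so I_p = P_out/V_p = 160.80/120 = 1.34 A.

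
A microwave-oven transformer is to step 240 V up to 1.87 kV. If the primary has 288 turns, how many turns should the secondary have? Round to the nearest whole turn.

N_s = 2244 turns

N_s/N_p = V_s/V_p, so N_s = 288 × 1870/240 = 2244.0 ≈ 2244 turns.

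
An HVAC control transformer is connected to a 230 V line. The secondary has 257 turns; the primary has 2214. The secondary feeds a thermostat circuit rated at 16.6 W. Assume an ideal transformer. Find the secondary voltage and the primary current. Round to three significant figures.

V_s = V_p × N_s/N_p = 230 × 257/2214 = 26.698 V.
I_s = P/V_s = 16.6/26.698 = 0.62176 A.
I_p = I_s × N_s/N_p = 0.62176 × 257/2214 = 0.0722 A.

V_s ≈ 26.7 V, I_p ≈ 0.0722 A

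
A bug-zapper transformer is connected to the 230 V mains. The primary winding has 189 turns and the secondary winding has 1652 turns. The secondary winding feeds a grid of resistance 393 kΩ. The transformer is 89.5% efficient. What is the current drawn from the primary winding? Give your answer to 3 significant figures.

V_s = 230 × 1652/189 = 2010.4 V.
I_s = V_s/R = 2010.4/393000 = 0.0051154 A.
P_out = V_s I_s = 2010.4 × 0.0051154 = 10.284 W.
P_in = P_out/η = 10.284/0.895 = 11.490 W.
I_p = P_in/V_p = 11.490/230 = 0.0500 A.

I_p ≈ 0.0500 A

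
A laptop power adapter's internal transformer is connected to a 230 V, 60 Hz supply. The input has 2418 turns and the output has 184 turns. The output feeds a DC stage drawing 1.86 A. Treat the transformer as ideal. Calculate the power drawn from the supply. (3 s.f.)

P ≈ 32.6 W

I_in = I_out × N_out/N_in = 1.86 × 184/2418 = 0.14154 A.
P = V_in I_in = 230 × 0.14154 = 32.6 W.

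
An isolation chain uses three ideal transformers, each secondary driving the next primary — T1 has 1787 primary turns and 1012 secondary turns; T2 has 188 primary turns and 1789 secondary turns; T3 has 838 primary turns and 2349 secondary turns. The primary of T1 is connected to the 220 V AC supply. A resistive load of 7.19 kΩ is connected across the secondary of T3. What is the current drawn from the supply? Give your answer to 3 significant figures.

I_supply ≈ 6.98 A

Secondary of T1: V = 220.00 × 1012/1787 = 124.59 V.
Secondary of T2: V = 124.59 × 1789/188 = 1185.6 V.
Secondary of T3: V = 1185.6 × 2349/838 = 3323.3 V.
I_load = 3323.3/7190 = 0.46221 A, so P_out = 3323.3 × 0.46221 = 1536.1 W.
All ideal ⇒ P_in = P_out, so I_supply = 1536.1/220 = 6.98 A.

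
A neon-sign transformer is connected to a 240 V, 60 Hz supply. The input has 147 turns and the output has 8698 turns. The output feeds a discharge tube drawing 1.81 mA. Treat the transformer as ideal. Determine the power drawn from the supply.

P ≈ 25.7 W

I_in = I_out × N_out/N_in = 0.00181 × 8698/147 = 0.10710 A.
P = V_in I_in = 240 × 0.10710 = 25.7 W.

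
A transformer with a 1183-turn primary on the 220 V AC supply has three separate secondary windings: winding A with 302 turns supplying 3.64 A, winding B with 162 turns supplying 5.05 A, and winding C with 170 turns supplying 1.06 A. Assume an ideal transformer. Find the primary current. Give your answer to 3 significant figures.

I_p ≈ 1.77 A

V_A = 220 × 302/1183 = 56.162 V; V_B = 220 × 162/1183 = 30.127 V; V_C = 220 × 170/1183 = 31.615 V.
P_out = V_A I_A + V_B I_B + V_C I_C = 56.162×3.64 + 30.127×5.05 + 31.615×1.06 = 204.43 + 152.14 + 33.511 = 390.08 W.
Ideal ⇒ P_in = P_out, so I_p = P_out/V_p = 390.08/220 = 1.77 A.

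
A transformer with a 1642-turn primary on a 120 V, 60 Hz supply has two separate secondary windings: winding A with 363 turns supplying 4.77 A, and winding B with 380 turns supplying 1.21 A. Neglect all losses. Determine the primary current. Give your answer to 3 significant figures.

I_p ≈ 1.33 A

V_A = 120 × 363/1642 = 26.529 V; V_B = 120 × 380/1642 = 27.771 V.
P_out = V_A I_A + V_B I_B = 26.529×4.77 + 27.771×1.21 = 126.54 + 33.603 = 160.14 W.
Ideal ⇒ P_in = P_out, so I_p = P_out/V_p = 160.14/120 = 1.33 A.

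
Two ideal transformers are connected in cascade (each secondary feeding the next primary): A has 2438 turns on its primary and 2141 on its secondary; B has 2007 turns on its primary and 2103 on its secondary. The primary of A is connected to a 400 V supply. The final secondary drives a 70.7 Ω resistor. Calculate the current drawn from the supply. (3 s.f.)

I_supply ≈ 4.79 A

After A: V = 400.00 × 2141/2438 = 351.27 V.
After B: V = 351.27 × 2103/2007 = 368.07 V.
I_load = 368.07/70.7 = 5.2061 A, so P_out = 368.07 × 5.2061 = 1916.2 W.
All ideal ⇒ P_in = P_out, so I_supply = 1916.2/400 = 4.79 A.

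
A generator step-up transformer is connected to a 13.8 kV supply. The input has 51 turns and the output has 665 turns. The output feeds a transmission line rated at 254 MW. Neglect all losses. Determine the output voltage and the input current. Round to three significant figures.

V_out ≈ 180000 V, I_in ≈ 18400 A

V_out = V_in × N_out/N_in = 13800 × 665/51 = 179940 V.
I_out = P/V_out = 2.54×10^8/179940 = 1411.6 A.
I_in = I_out × N_out/N_in = 1411.6 × 665/51 = 18400 A.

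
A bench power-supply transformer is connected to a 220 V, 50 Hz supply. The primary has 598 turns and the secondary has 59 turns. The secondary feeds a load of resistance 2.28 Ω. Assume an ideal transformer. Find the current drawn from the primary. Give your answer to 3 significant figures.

I_p ≈ 0.939 A

V_s = V_p × N_s/N_p = 220 × 59/598 = 21.706 V.
I_s = V_s/R = 21.706/2.28 = 9.5200 A.
For an ideal transformer I_p N_p = I_s N_s, so I_p = 9.5200 × 59/598 = 0.939 A.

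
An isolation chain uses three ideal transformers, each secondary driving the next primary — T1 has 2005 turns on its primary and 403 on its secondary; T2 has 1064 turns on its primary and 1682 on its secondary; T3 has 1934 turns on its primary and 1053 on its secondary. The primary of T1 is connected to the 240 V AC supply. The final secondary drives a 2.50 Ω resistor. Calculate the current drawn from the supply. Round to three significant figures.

I_supply ≈ 2.87 A

Secondary of T1: V = 240.00 × 403/2005 = 48.239 V.
Secondary of T2: V = 48.239 × 1682/1064 = 76.258 V.
Secondary of T3: V = 76.258 × 1053/1934 = 41.520 V.
I_load = 41.520/2.50 = 16.608 A, so P_out = 41.520 × 16.608 = 689.57 W.
All ideal ⇒ P_in = P_out, so I_supply = 689.57/240 = 2.87 A.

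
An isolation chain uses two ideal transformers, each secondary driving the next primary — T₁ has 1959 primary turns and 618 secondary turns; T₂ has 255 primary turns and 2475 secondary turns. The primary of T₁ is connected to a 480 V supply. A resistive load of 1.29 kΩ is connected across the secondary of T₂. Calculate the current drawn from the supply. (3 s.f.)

Secondary of T₁: V = 480.00 × 618/1959 = 151.42 V.
Secondary of T₂: V = 151.42 × 2475/255 = 1469.7 V.
I_load = 1469.7/1290 = 1.1393 A, so P_out = 1469.7 × 1.1393 = 1674.4 W.
All ideal ⇒ P_in = P_out, so I_supply = 1674.4/480 = 3.49 A.

I_supply ≈ 3.49 A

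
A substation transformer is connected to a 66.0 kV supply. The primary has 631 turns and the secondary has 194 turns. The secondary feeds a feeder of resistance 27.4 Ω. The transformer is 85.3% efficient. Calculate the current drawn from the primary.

I_p ≈ 267 A

V_s = 66000 × 194/631 = 20292 V.
I_s = V_s/R = 20292/27.4 = 740.57 A.
P_out = V_s I_s = 20292 × 740.57 = 1.5027×10^7 W.
P_in = P_out/η = 1.5027×10^7/0.853 = 1.7617×10^7 W.
I_p = P_in/V_p = 1.7617×10^7/66000 = 267 A.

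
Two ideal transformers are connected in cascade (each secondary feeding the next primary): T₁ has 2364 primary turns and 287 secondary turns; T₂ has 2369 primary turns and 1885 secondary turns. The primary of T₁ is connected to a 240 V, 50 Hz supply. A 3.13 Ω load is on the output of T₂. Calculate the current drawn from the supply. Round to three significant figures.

I_supply ≈ 0.716 A

Secondary of T₁: V = 240.00 × 287/2364 = 29.137 V.
Secondary of T₂: V = 29.137 × 1885/2369 = 23.184 V.
I_load = 23.184/3.13 = 7.4071 A, so P_out = 23.184 × 7.4071 = 171.73 W.
All ideal ⇒ P_in = P_out, so I_supply = 171.73/240 = 0.716 A.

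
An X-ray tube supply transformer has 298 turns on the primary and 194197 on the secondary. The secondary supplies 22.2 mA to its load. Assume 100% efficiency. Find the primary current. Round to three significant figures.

I_p ≈ 14.5 A

For an ideal transformer I_p/I_s = N_s/N_p, so I_p = 0.0222 × 194197/298 = 14.5 A.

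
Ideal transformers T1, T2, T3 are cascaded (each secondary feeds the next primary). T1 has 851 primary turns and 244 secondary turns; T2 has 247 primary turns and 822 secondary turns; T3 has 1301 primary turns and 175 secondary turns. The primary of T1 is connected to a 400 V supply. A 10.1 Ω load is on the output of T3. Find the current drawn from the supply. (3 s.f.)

I_supply ≈ 0.652 A

After T1: V = 400.00 × 244/851 = 114.69 V.
After T2: V = 114.69 × 822/247 = 381.68 V.
After T3: V = 381.68 × 175/1301 = 51.340 V.
I_load = 51.340/10.1 = 5.0832 A, so P_out = 51.340 × 5.0832 = 260.97 W.
All ideal ⇒ P_in = P_out, so I_supply = 260.97/400 = 0.652 A.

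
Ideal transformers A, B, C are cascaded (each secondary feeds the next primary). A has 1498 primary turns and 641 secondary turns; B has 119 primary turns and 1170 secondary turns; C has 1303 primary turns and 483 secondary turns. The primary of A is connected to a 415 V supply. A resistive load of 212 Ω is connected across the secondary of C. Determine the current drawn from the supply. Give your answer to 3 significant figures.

After A: V = 415.00 × 641/1498 = 177.58 V.
After B: V = 177.58 × 1170/119 = 1746.0 V.
After C: V = 1746.0 × 483/1303 = 647.20 V.
I_load = 647.20/212 = 3.0528 A, so P_out = 647.20 × 3.0528 = 1975.8 W.
All ideal ⇒ P_in = P_out, so I_supply = 1975.8/415 = 4.76 A.

I_supply ≈ 4.76 A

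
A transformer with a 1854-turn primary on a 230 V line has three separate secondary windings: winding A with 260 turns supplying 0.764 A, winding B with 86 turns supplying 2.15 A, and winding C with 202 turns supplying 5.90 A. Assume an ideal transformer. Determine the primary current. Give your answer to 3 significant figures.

I_p ≈ 0.850 A

V_A = 230 × 260/1854 = 32.255 V; V_B = 230 × 86/1854 = 10.669 V; V_C = 230 × 202/1854 = 25.059 V.
P_out = V_A I_A + V_B I_B + V_C I_C = 32.255×0.764 + 10.669×2.15 + 25.059×5.90 = 24.643 + 22.938 + 147.85 = 195.43 W.
Ideal ⇒ P_in = P_out, so I_p = P_out/V_p = 195.43/230 = 0.850 A.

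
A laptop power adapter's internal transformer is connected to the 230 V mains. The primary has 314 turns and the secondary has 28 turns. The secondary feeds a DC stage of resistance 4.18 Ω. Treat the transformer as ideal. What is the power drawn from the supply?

V_s = V_p × N_s/N_p = 230 × 28/314 = 20.510 V.
I_s = V_s/R = 20.510/4.18 = 4.9066 A.
I_p = I_s × N_s/N_p = 4.9066 × 28/314 = 0.43753 A.
P = V_p I_p = 230 × 0.43753 = 101 W.

P ≈ 101 W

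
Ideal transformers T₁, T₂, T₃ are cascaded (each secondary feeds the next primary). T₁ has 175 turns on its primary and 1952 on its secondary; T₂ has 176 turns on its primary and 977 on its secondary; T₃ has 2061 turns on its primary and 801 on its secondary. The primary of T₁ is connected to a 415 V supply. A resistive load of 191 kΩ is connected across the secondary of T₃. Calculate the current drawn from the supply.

I_supply ≈ 1.26 A

After T₁: V = 415.00 × 1952/175 = 4629.0 V.
After T₂: V = 4629.0 × 977/176 = 25696 V.
After T₃: V = 25696 × 801/2061 = 9986.8 V.
I_load = 9986.8/191000 = 0.052287 A, so P_out = 9986.8 × 0.052287 = 522.18 W.
All ideal ⇒ P_in = P_out, so I_supply = 522.18/415 = 1.26 A.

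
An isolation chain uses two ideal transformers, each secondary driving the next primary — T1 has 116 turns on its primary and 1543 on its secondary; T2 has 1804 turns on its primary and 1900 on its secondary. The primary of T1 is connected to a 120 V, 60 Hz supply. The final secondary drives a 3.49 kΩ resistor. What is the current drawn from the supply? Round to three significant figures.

After T1: V = 120.00 × 1543/116 = 1596.2 V.
After T2: V = 1596.2 × 1900/1804 = 1681.1 V.
I_load = 1681.1/3490 = 0.48170 A, so P_out = 1681.1 × 0.48170 = 809.82 W.
All ideal ⇒ P_in = P_out, so I_supply = 809.82/120 = 6.75 A.

I_supply ≈ 6.75 A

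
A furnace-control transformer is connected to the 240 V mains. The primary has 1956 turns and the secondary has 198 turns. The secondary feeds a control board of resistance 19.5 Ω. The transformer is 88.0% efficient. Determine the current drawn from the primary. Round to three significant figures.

V_s = 240 × 198/1956 = 24.294 V.
I_s = V_s/R = 24.294/19.5 = 1.2459 A.
P_out = V_s I_s = 24.294 × 1.2459 = 30.268 W.
P_in = P_out/η = 30.268/0.880 = 34.395 W.
I_p = P_in/V_p = 34.395/240 = 0.143 A.

I_p ≈ 0.143 A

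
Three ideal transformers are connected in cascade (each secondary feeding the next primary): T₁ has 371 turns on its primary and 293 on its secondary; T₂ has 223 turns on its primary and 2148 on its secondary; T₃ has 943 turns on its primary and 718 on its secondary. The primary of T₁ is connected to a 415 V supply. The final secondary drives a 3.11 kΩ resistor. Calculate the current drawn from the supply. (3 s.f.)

Secondary of T₁: V = 415.00 × 293/371 = 327.75 V.
Secondary of T₂: V = 327.75 × 2148/223 = 3157.0 V.
Secondary of T₃: V = 3157.0 × 718/943 = 2403.7 V.
I_load = 2403.7/3110 = 0.77290 A, so P_out = 2403.7 × 0.77290 = 1857.8 W.
All ideal ⇒ P_in = P_out, so I_supply = 1857.8/415 = 4.48 A.

I_supply ≈ 4.48 A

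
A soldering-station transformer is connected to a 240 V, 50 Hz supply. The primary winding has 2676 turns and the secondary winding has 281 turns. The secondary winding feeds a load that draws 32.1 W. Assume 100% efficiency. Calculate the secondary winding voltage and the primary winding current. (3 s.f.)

V_s ≈ 25.2 V, I_p ≈ 0.134 A

V_s = V_p × N_s/N_p = 240 × 281/2676 = 25.202 V.
I_s = P/V_s = 32.1/25.202 = 1.2737 A.
I_p = I_s × N_s/N_p = 1.2737 × 281/2676 = 0.134 A.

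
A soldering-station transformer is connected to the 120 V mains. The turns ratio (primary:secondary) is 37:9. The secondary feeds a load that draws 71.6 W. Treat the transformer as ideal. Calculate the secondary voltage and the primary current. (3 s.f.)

V_s ≈ 29.2 V, I_p ≈ 0.597 A

V_s = V_p × N_s/N_p = 120 × 9/37 = 29.189 V.
I_s = P/V_s = 71.6/29.189 = 2.4530 A.
I_p = I_s × N_s/N_p = 2.4530 × 9/37 = 0.597 A.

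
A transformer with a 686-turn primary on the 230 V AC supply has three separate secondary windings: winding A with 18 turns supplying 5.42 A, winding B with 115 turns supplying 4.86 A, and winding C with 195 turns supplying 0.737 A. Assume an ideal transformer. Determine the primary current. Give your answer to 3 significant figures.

V_A = 230 × 18/686 = 6.0350 V; V_B = 230 × 115/686 = 38.557 V; V_C = 230 × 195/686 = 65.379 V.
P_out = V_A I_A + V_B I_B + V_C I_C = 6.0350×5.42 + 38.557×4.86 + 65.379×0.737 = 32.710 + 187.39 + 48.184 = 268.28 W.
Ideal ⇒ P_in = P_out, so I_p = P_out/V_p = 268.28/230 = 1.17 A.

I_p ≈ 1.17 A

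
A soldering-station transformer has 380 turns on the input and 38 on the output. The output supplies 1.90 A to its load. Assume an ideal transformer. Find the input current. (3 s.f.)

For an ideal transformer I_in/I_out = N_out/N_in, so I_in = 1.90 × 38/380 = 0.190 A.

I_in ≈ 0.190 A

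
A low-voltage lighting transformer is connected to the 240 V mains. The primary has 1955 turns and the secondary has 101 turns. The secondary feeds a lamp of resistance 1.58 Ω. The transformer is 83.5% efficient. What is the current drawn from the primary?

V_s = 240 × 101/1955 = 12.399 V.
I_s = V_s/R = 12.399/1.58 = 7.8475 A.
P_out = V_s I_s = 12.399 × 7.8475 = 97.300 W.
P_in = P_out/η = 97.300/0.835 = 116.53 W.
I_p = P_in/V_p = 116.53/240 = 0.486 A.

I_p ≈ 0.486 A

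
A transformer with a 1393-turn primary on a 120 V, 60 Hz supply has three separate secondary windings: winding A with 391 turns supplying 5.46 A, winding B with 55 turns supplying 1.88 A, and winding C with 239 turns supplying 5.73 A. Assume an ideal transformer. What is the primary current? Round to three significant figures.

V_A = 120 × 391/1393 = 33.683 V; V_B = 120 × 55/1393 = 4.7380 V; V_C = 120 × 239/1393 = 20.589 V.
P_out = V_A I_A + V_B I_B + V_C I_C = 33.683×5.46 + 4.7380×1.88 + 20.589×5.73 = 183.91 + 8.9074 + 117.97 = 310.79 W.
Ideal ⇒ P_in = P_out, so I_p = P_out/V_p = 310.79/120 = 2.59 A.

I_p ≈ 2.59 A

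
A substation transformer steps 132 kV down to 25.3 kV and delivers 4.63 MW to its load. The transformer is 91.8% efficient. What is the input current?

I_in ≈ 38.2 A

P_in = P_out/η = 4.63×10^6/0.918 = 5.0436×10^6 W.
I_in = P_in/V_in = 5.0436×10^6/132000 = 38.2 A.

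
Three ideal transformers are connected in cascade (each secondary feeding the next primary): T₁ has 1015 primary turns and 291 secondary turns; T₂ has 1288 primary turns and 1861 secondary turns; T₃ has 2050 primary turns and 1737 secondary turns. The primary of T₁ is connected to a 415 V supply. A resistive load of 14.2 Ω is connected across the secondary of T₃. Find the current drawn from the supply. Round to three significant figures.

Secondary of T₁: V = 415.00 × 291/1015 = 118.98 V.
Secondary of T₂: V = 118.98 × 1861/1288 = 171.91 V.
Secondary of T₃: V = 171.91 × 1737/2050 = 145.66 V.
I_load = 145.66/14.2 = 10.258 A, so P_out = 145.66 × 10.258 = 1494.2 W.
All ideal ⇒ P_in = P_out, so I_supply = 1494.2/415 = 3.60 A.

I_supply ≈ 3.60 A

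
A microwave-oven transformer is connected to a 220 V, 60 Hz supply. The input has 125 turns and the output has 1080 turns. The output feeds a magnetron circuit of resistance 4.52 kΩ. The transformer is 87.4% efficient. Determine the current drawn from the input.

I_in ≈ 4.16 A

V_out = 220 × 1080/125 = 1900.8 V.
I_out = V_out/R = 1900.8/4520 = 0.42053 A.
P_out = V_out I_out = 1900.8 × 0.42053 = 799.35 W.
P_in = P_out/η = 799.35/0.874 = 914.58 W.
I_in = P_in/V_in = 914.58/220 = 4.16 A.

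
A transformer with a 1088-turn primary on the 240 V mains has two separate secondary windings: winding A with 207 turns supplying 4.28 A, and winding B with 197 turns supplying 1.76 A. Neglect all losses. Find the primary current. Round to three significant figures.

V_A = 240 × 207/1088 = 45.662 V; V_B = 240 × 197/1088 = 43.456 V.
P_out = V_A I_A + V_B I_B = 45.662×4.28 + 43.456×1.76 = 195.43 + 76.482 = 271.91 W.
Ideal ⇒ P_in = P_out, so I_p = P_out/V_p = 271.91/240 = 1.13 A.

I_p ≈ 1.13 A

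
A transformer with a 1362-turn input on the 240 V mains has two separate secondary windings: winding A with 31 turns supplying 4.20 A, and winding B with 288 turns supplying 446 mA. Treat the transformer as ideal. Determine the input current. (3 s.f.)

V_A = 240 × 31/1362 = 5.4626 V; V_B = 240 × 288/1362 = 50.749 V.
P_out = V_A I_A + V_B I_B = 5.4626×4.20 + 50.749×0.446 = 22.943 + 22.634 = 45.577 W.
Ideal ⇒ P_in = P_out, so I_in = P_out/V_in = 45.577/240 = 0.190 A.

I_in ≈ 0.190 A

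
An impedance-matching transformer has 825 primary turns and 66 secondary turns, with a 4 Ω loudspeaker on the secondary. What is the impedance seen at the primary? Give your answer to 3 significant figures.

Z_p ≈ 625 Ω

Z_p = (N_p/N_s)² × Z_s = (825/66)² × 4 = 625 Ω.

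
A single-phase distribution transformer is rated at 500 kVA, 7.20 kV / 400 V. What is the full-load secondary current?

I_s ≈ 1250 A

I_s = S/V_s = 500000/400 = 1250 A.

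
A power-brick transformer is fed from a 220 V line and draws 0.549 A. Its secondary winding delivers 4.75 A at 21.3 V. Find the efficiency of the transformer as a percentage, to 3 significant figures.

η ≈ 83.8%

P_in = 220 × 0.549 = 120.780 W.
P_out = 21.3 × 4.75 = 101.175 W.
η = P_out/P_in = 101.175/120.780 = 0.838.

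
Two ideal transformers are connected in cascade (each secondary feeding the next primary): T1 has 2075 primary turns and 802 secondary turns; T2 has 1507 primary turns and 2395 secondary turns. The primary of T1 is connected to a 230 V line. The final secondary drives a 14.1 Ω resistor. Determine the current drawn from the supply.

Secondary of T1: V = 230.00 × 802/2075 = 88.896 V.
Secondary of T2: V = 88.896 × 2395/1507 = 141.28 V.
I_load = 141.28/14.1 = 10.020 A, so P_out = 141.28 × 10.020 = 1415.6 W.
All ideal ⇒ P_in = P_out, so I_supply = 1415.6/230 = 6.15 A.

I_supply ≈ 6.15 A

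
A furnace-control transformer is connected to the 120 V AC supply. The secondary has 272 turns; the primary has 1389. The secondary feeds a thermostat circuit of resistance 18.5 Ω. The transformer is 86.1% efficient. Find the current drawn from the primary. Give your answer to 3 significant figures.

V_s = 120 × 272/1389 = 23.499 V.
I_s = V_s/R = 23.499/18.5 = 1.2702 A.
P_out = V_s I_s = 23.499 × 1.2702 = 29.849 W.
P_in = P_out/η = 29.849/0.861 = 34.667 W.
I_p = P_in/V_p = 34.667/120 = 0.289 A.

I_p ≈ 0.289 A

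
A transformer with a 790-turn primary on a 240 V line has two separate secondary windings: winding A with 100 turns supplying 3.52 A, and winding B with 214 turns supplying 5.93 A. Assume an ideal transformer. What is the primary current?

I_p ≈ 2.05 A

V_A = 240 × 100/790 = 30.380 V; V_B = 240 × 214/790 = 65.013 V.
P_out = V_A I_A + V_B I_B = 30.380×3.52 + 65.013×5.93 = 106.94 + 385.53 = 492.46 W.
Ideal ⇒ P_in = P_out, so I_p = P_out/V_p = 492.46/240 = 2.05 A.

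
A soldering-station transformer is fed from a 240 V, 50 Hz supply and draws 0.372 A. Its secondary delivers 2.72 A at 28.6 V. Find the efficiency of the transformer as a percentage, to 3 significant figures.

η ≈ 87.1%

P_in = 240 × 0.372 = 89.2800 W.
P_out = 28.6 × 2.72 = 77.7920 W.
η = P_out/P_in = 77.7920/89.2800 = 0.871.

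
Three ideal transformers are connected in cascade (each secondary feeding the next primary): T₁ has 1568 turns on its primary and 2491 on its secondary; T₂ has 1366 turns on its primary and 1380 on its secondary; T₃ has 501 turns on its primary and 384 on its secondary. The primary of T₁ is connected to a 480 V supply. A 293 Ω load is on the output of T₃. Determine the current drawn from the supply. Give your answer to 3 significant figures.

I_supply ≈ 2.48 A

Secondary of T₁: V = 480.00 × 2491/1568 = 762.55 V.
Secondary of T₂: V = 762.55 × 1380/1366 = 770.37 V.
Secondary of T₃: V = 770.37 × 384/501 = 590.46 V.
I_load = 590.46/293 = 2.0152 A, so P_out = 590.46 × 2.0152 = 1189.9 W.
All ideal ⇒ P_in = P_out, so I_supply = 1189.9/480 = 2.48 A.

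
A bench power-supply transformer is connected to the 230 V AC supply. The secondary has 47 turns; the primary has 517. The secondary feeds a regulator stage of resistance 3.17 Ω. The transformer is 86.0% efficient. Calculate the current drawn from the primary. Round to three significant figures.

V_s = 230 × 47/517 = 20.909 V.
I_s = V_s/R = 20.909/3.17 = 6.5959 A.
P_out = V_s I_s = 20.909 × 6.5959 = 137.91 W.
P_in = P_out/η = 137.91/0.860 = 160.37 W.
I_p = P_in/V_p = 160.37/230 = 0.697 A.

I_p ≈ 0.697 A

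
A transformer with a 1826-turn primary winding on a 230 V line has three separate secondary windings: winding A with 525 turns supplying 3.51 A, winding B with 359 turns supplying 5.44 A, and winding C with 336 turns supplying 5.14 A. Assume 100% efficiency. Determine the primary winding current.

I_p ≈ 3.02 A

V_A = 230 × 525/1826 = 66.128 V; V_B = 230 × 359/1826 = 45.219 V; V_C = 230 × 336/1826 = 42.322 V.
P_out = V_A I_A + V_B I_B + V_C I_C = 66.128×3.51 + 45.219×5.44 + 42.322×5.14 = 232.11 + 245.99 + 217.54 = 695.64 W.
Ideal ⇒ P_in = P_out, so I_p = P_out/V_p = 695.64/230 = 3.02 A.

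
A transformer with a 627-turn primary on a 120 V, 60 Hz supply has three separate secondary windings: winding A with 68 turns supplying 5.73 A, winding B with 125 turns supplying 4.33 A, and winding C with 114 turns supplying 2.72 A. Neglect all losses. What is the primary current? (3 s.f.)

V_A = 120 × 68/627 = 13.014 V; V_B = 120 × 125/627 = 23.923 V; V_C = 120 × 114/627 = 21.818 V.
P_out = V_A I_A + V_B I_B + V_C I_C = 13.014×5.73 + 23.923×4.33 + 21.818×2.72 = 74.572 + 103.59 + 59.345 = 237.51 W.
Ideal ⇒ P_in = P_out, so I_p = P_out/V_p = 237.51/120 = 1.98 A.

I_p ≈ 1.98 A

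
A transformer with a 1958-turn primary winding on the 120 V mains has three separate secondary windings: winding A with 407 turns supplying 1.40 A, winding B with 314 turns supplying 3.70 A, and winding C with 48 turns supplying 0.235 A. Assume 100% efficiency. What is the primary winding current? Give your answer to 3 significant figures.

V_A = 120 × 407/1958 = 24.944 V; V_B = 120 × 314/1958 = 19.244 V; V_C = 120 × 48/1958 = 2.9418 V.
P_out = V_A I_A + V_B I_B + V_C I_C = 24.944×1.40 + 19.244×3.70 + 2.9418×0.235 = 34.921 + 71.203 + 0.69132 = 106.82 W.
Ideal ⇒ P_in = P_out, so I_p = P_out/V_p = 106.82/120 = 0.890 A.

I_p ≈ 0.890 A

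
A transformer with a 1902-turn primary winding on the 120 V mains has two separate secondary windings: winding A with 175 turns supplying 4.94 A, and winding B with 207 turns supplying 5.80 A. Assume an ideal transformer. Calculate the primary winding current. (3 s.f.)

I_p ≈ 1.09 A

V_A = 120 × 175/1902 = 11.041 V; V_B = 120 × 207/1902 = 13.060 V.
P_out = V_A I_A + V_B I_B = 11.041×4.94 + 13.060×5.80 = 54.543 + 75.748 = 130.29 W.
Ideal ⇒ P_in = P_out, so I_p = P_out/V_p = 130.29/120 = 1.09 A.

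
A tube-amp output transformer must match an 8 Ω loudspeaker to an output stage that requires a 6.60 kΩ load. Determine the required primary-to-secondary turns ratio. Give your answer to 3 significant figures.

Z_p/Z_s = (N_p/N_s)², so N_p/N_s = √(6600/8) = √825 = 28.7.

N_p/N_s ≈ 28.7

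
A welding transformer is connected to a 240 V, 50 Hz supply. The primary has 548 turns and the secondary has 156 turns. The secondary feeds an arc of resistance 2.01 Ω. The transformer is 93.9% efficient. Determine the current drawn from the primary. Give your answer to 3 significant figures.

I_p ≈ 10.3 A

V_s = 240 × 156/548 = 68.321 V.
I_s = V_s/R = 68.321/2.01 = 33.991 A.
P_out = V_s I_s = 68.321 × 33.991 = 2322.3 W.
P_in = P_out/η = 2322.3/0.939 = 2473.1 W.
I_p = P_in/V_p = 2473.1/240 = 10.3 A.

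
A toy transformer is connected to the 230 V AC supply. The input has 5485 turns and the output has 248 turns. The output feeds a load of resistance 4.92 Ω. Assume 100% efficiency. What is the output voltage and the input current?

V_out = V_in × N_out/N_in = 230 × 248/5485 = 10.399 V.
I_out = V_out/R = 10.399/4.92 = 2.1137 A.
I_in = I_out × N_out/N_in = 2.1137 × 248/5485 = 0.0956 A.

V_out ≈ 10.4 V, I_in ≈ 0.0956 A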